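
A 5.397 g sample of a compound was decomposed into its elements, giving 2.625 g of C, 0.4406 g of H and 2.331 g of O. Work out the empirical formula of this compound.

C: 2.625 g ÷ 12.01 g/mol = 0.2186 mol
H: 0.4406 g ÷ 1.008 g/mol = 0.4371 mol
O: 2.331 g ÷ 16.00 g/mol = 0.1457 mol
Smallest is O at 0.1457 mol; normalising gives C 1.500, H 3.000, O 1.000
Scaling by 2: C 3.00, H 6.00, O 2.00 → C3H6O2

C3H6O2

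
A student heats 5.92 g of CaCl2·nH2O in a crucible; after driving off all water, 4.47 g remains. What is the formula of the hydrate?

CaCl2·2H2O

Mass of water lost = 5.92 − 4.47 = 1.45 g → 1.45 / 18.02 = 0.08047 mol H2O
Molar mass of CaCl2 = 110.98 g/mol → mol CaCl2 = 4.47 / 110.98 = 0.04028
n = 0.08047 / 0.04028 = 2.00 ≈ 2 → CaCl2·2H2O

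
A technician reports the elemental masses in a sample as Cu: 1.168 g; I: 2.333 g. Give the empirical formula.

CuI

Moles — Cu: 1.168 / 63.55 = 0.01838 mol; I: 2.333 / 126.90 = 0.01838 mol
Ratios (÷ 0.01838): Cu 1.000, I 1.000
Ratio ≈ 1:1, so the empirical formula is CuI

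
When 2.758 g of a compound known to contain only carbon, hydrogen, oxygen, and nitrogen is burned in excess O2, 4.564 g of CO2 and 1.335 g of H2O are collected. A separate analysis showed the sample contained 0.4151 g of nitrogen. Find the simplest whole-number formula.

mol C = 4.564 / 44.01 = 0.1037; mass C = 0.1037 × 12.01 = 1.245 g
mol H = 2 × (1.335 / 18.02) = 0.1482; mass H = 0.1482 × 1.008 = 0.1494 g
mol N = 0.4151 / 14.01 = 0.02963
mass O = 2.758 − (1.810) = 0.9481 g → mol O = 0.05925
Ratios (÷ 0.02963): C 3.500, H 5.001, N 1.000, O 2.000
Multiply by 2: C 7.00, H 10.00, N 2.00, O 4.00 → C7H10N2O4

C7H10N2O4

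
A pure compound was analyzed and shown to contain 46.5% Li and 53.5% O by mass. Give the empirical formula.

Li2O

Assume 100 g: 46.5 g Li, 53.5 g O.
Li: 46.5 g ÷ 6.94 g/mol = 6.7 mol
O: 53.5 g ÷ 16.00 g/mol = 3.344 mol
Divide by the smallest (3.344 mol O): Li 2.004, O 1.000
Ratio ≈ 2:1, so the empirical formula is Li2O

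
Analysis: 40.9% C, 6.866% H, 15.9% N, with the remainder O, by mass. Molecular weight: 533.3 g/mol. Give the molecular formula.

Assume 100 g: 40.9 g C, 6.866 g H, 15.9 g N, 36.334 g O.
Moles — C: 40.9 / 12.01 = 3.405 mol; H: 6.866 / 1.008 = 6.812 mol; N: 15.9 / 14.01 = 1.135 mol; O: 36.334 / 16.00 = 2.271 mol
Smallest is N at 1.135 mol; normalising gives C 3.001, H 6.002, N 1.000, O 2.001
→ C3H6NO2
Empirical-formula mass = 88.09 g/mol
n = 533.3 / 88.09 = 6.05 ≈ 6
Molecular formula = (C3H6NO2)×6 = C18H36N6O12

C18H36N6O12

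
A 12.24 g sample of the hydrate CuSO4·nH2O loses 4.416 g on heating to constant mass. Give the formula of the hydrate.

CuSO4·5H2O

Mass of anhydrous CuSO4 = 12.24 − 4.416 = 7.824 g
mol H2O = 4.416 / 18.02 = 0.2451
Molar mass of CuSO4 = 159.62 g/mol → mol CuSO4 = 7.824 / 159.62 = 0.04902
n = 0.2451 / 0.04902 = 5.00 ≈ 5 → CuSO4·5H2O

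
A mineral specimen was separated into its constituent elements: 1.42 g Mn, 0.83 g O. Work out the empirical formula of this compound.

MnO2

n(Mn) = 1.42/54.94 = 0.02585, n(O) = 0.83/16.00 = 0.05187
Ratios (÷ 0.02585): Mn 1.000, O 2.007
Ratio ≈ 1:2, so the empirical formula is MnO2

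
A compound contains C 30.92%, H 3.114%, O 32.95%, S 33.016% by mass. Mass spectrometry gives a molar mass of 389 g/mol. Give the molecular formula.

Assume 100 g: 30.92 g C, 3.114 g H, 32.95 g O, 33.016 g S.
Moles — C: 30.92 / 12.01 = 2.575 mol; H: 3.114 / 1.008 = 3.089 mol; O: 32.95 / 16.00 = 2.059 mol; S: 33.016 / 32.07 = 1.029 mol
Divide by the smallest (1.029 mol S): C 2.501, H 3.001, O 2.000, S 1.000
Multiply by 2: C 5.00, H 6.00, O 4.00, S 2.00 → C5H6O4S2
Empirical-formula mass = 194.24 g/mol
n = 389 / 194.24 = 2.00 ≈ 2
Molecular formula = (C5H6O4S2)×2 = C10H12O8S4

C10H12O8S4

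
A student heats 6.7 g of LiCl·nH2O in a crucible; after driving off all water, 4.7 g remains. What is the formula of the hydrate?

LiCl·H2O

Mass of water lost = 6.7 − 4.7 = 2 g → 2 / 18.02 = 0.111 mol H2O
Molar mass of LiCl = 42.39 g/mol → mol LiCl = 4.7 / 42.39 = 0.1109
n = 0.111 / 0.1109 = 1.00 ≈ 1 → LiCl·H2O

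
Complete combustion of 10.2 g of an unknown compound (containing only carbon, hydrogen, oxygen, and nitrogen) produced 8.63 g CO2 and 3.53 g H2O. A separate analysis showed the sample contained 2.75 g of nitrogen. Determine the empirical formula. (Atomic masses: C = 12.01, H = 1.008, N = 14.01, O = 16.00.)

C2H4N2O3

mol C = 8.63 / 44.01 = 0.1961; mass C = 0.1961 × 12.01 = 2.355 g
mol H = 2 × (3.53 / 18.02) = 0.3918; mass H = 0.3918 × 1.008 = 0.3949 g
mol N = 2.75 / 14.01 = 0.1963
mass O = 10.2 − (5.500) = 4.700 g → mol O = 0.2938
Divide by the smallest (0.1961 mol C): C 1.000, H 1.998, N 1.001, O 1.498
×2: C 2.00, H 4.00, N 2.00, O 3.00 → C2H4N2O3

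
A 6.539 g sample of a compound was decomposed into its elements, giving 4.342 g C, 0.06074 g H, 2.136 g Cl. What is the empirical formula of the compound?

n(C) = 4.342/12.01 = 0.3615, n(H) = 0.06074/1.008 = 0.06026, n(Cl) = 2.136/35.45 = 0.06025
Divide by the smallest (0.06025 mol Cl): C 6.000, H 1.000, Cl 1.000
→ C6HCl

C6HCl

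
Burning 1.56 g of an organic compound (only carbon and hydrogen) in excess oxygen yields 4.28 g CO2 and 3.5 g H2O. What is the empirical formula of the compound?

mol C = 4.28 / 44.01 = 0.09725; mass C = 0.09725 × 12.01 = 1.168 g
mol H = 2 × (3.5 / 18.02) = 0.3885; mass H = 0.3885 × 1.008 = 0.3916 g
Divide by the smallest (0.09725 mol C): C 1.000, H 3.994
→ CH4

CH4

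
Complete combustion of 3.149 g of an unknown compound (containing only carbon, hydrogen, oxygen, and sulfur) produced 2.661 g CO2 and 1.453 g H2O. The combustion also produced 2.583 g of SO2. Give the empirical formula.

C3H8O3S2

mol C = 2.661 / 44.01 = 0.06046; mass C = 0.06046 × 12.01 = 0.7262 g
mol H = 2 × (1.453 / 18.02) = 0.1613; mass H = 0.1613 × 1.008 = 0.1626 g
mol S = 2.583 / 64.07 = 0.04032; mass S = 1.293 g
mass O = 3.149 − (2.182) = 0.9674 g → mol O = 0.06046
Smallest is S at 0.04032 mol; normalising gives C 1.500, H 4.000, O 1.500, S 1.000
Scaling by 2: C 3.00, H 8.00, O 3.00, S 2.00 → C3H8O3S2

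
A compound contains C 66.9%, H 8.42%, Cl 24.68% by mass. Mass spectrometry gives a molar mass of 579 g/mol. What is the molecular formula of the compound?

Assume 100 g: 66.9 g C, 8.42 g H, 24.68 g Cl.
C: 66.9 g ÷ 12.01 g/mol = 5.57 mol
H: 8.42 g ÷ 1.008 g/mol = 8.353 mol
Cl: 24.68 g ÷ 35.45 g/mol = 0.6962 mol
Divide by the smallest (0.6962 mol Cl): C 8.001, H 11.998, Cl 1.000
Ratio ≈ 8:12:1, so the empirical formula is C8H12Cl
Empirical-formula mass = 143.63 g/mol
n = 579 / 143.63 = 4.03 ≈ 4
Molecular formula = (C8H12Cl)×4 = C32H48Cl4

C32H48Cl4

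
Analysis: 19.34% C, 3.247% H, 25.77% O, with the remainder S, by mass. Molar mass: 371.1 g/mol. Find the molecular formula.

C6H12O6S6

Assume 100 g: 19.34 g C, 3.247 g H, 25.77 g O, 51.643 g S.
n(C) = 19.34/12.01 = 1.61, n(H) = 3.247/1.008 = 3.221, n(O) = 25.77/16.00 = 1.611, n(S) = 51.643/32.07 = 1.61
Divide by the smallest (1.61 mol S): C 1.000, H 2.000, O 1.000, S 1.000
→ CH2OS
Empirical-formula mass = 62.10 g/mol
n = 371.1 / 62.10 = 5.98 ≈ 6
Molecular formula = (CH2OS)×6 = C6H12O6S6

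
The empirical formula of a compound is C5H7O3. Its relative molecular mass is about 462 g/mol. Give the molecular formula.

Empirical-formula mass = 115.11 g/mol
n = 462 / 115.11 = 4.01 ≈ 4
Molecular formula = (C5H7O3)4 = C20H28O12

C20H28O12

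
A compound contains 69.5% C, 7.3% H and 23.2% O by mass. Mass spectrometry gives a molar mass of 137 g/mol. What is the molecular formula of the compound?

Assume 100 g: 69.5 g C, 7.3 g H, 23.2 g O.
C: 69.5 g ÷ 12.01 g/mol = 5.787 mol
H: 7.3 g ÷ 1.008 g/mol = 7.242 mol
O: 23.2 g ÷ 16.00 g/mol = 1.45 mol
Smallest is O at 1.45 mol; normalising gives C 3.991, H 4.995, O 1.000
≈ 4:5:1 → C4H5O
Empirical-formula mass = 69.08 g/mol
n = 137 / 69.08 = 1.98 ≈ 2
Molecular formula = (C4H5O)×2 = C8H10O2

C8H10O2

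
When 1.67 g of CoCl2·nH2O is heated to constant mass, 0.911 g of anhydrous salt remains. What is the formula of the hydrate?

Mass of water lost = 1.67 − 0.911 = 0.759 g → 0.759 / 18.02 = 0.04212 mol H2O
Molar mass of CoCl2 = 129.83 g/mol → mol CoCl2 = 0.911 / 129.83 = 0.007017
n = 0.04212 / 0.007017 = 6.00 ≈ 6 → CoCl2·6H2O

CoCl2·6H2O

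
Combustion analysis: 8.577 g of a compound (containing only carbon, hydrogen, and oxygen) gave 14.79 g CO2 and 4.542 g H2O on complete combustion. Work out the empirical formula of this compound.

mol C = 14.79 / 44.01 = 0.3361; mass C = 0.3361 × 12.01 = 4.036 g
mol H = 2 × (4.542 / 18.02) = 0.5041; mass H = 0.5041 × 1.008 = 0.5081 g
mass O = 8.577 − (4.544) = 4.033 g → mol O = 0.2520
Divide by the smallest (0.252 mol O): C 1.333, H 2.000, O 1.000
Multiply by 3: C 4.00, H 6.00, O 3.00 → C4H6O3

C4H6O3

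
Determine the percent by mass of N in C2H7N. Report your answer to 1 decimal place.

31.1%

Molar mass = 2(12.01) + 7(1.008) + 1(14.01) = 45.086 g/mol
Mass of N per mole = 1 × 14.01 = 14.010 g
% N = 14.010 / 45.086 × 100 = 31.1%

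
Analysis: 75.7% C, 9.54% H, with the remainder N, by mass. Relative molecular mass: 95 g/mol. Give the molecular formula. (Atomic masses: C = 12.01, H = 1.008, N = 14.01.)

C6H9N

Assume 100 g: 75.7 g C, 9.54 g H, 14.76 g N.
Moles — C: 75.7 / 12.01 = 6.303 mol; H: 9.54 / 1.008 = 9.464 mol; N: 14.76 / 14.01 = 1.054 mol
Divide by the smallest (1.054 mol N): C 5.983, H 8.983, N 1.000
Ratio ≈ 6:9:1, so the empirical formula is C6H9N
Empirical-formula mass = 95.14 g/mol
n = 95 / 95.14 = 1.00 ≈ 1
Molecular formula = empirical formula = C6H9N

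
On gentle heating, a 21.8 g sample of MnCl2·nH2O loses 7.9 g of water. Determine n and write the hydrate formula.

MnCl2·4H2O

Mass of anhydrous MnCl2 = 21.8 − 7.9 = 13.9 g
mol H2O = 7.9 / 18.02 = 0.4384
Molar mass of MnCl2 = 125.84 g/mol → mol MnCl2 = 13.9 / 125.84 = 0.1105
n = 0.4384 / 0.1105 = 3.97 ≈ 4 → MnCl2·4H2O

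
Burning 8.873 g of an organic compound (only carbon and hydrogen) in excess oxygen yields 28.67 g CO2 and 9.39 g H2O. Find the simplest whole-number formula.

mol C = 28.67 / 44.01 = 0.6514; mass C = 0.6514 × 12.01 = 7.824 g
mol H = 2 × (9.39 / 18.02) = 1.042; mass H = 1.042 × 1.008 = 1.051 g
Ratios (÷ 0.6514): C 1.000, H 1.600
Scaling by 5: C 5.00, H 8.00 → C5H8

C5H8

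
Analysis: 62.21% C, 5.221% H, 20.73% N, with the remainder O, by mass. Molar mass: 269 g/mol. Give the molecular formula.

Assume 100 g: 62.21 g C, 5.221 g H, 20.73 g N, 11.839 g O.
n(C) = 62.21/12.01 = 5.18, n(H) = 5.221/1.008 = 5.18, n(N) = 20.73/14.01 = 1.48, n(O) = 11.839/16.00 = 0.7399
Divide by the smallest (0.7399 mol O): C 7.000, H 7.000, N 2.000, O 1.000
≈ 7:7:2:1 → C7H7N2O
Empirical-formula mass = 135.15 g/mol
n = 269 / 135.15 = 1.99 ≈ 2
Molecular formula = (C7H7N2O)×2 = C14H14N4O2

C14H14N4O2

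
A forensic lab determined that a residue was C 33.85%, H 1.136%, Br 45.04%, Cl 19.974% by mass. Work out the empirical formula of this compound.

Assume 100 g: 33.85 g C, 1.136 g H, 45.04 g Br, 19.974 g Cl.
Moles — C: 33.85 / 12.01 = 2.818 mol; H: 1.136 / 1.008 = 1.127 mol; Br: 45.04 / 79.90 = 0.5637 mol; Cl: 19.974 / 35.45 = 0.5634 mol
Ratios (÷ 0.5634): C 5.002, H 2.000, Br 1.000, Cl 1.000
→ C5H2BrCl

C5H2BrCl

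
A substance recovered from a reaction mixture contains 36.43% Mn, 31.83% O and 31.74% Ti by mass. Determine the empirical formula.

MnO3Ti

Assume 100 g: 36.43 g Mn, 31.83 g O, 31.74 g Ti.
n(Mn) = 36.43/54.94 = 0.6631, n(O) = 31.83/16.00 = 1.989, n(Ti) = 31.74/47.87 = 0.663
Divide by the smallest (0.663 mol Ti): Mn 1.000, O 3.000, Ti 1.000
Ratio ≈ 1:3:1, so the empirical formula is MnO3Ti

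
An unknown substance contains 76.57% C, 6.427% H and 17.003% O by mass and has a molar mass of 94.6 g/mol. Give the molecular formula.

C6H6O

Assume 100 g: 76.57 g C, 6.427 g H, 17.003 g O.
n(C) = 76.57/12.01 = 6.376, n(H) = 6.427/1.008 = 6.376, n(O) = 17.003/16.00 = 1.063
Divide by the smallest (1.063 mol O): C 5.999, H 6.000, O 1.000
Ratio ≈ 6:6:1, so the empirical formula is C6H6O
Empirical-formula mass = 94.11 g/mol
n = 94.6 / 94.11 = 1.01 ≈ 1
Molecular formula = empirical formula = C6H6O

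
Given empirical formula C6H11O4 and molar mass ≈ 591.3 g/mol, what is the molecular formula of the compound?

C24H44O16

Empirical-formula mass = 147.15 g/mol
n = 591.3 / 147.15 = 4.02 ≈ 4
Molecular formula = (C6H11O4)4 = C24H44O16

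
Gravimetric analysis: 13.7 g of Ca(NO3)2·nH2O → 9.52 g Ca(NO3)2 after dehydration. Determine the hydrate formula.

Ca(NO3)2·4H2O

Mass of water lost = 13.7 − 9.52 = 4.18 g → 4.18 / 18.02 = 0.232 mol H2O
Molar mass of Ca(NO3)2 = 164.10 g/mol → mol Ca(NO3)2 = 9.52 / 164.10 = 0.05801
n = 0.232 / 0.05801 = 4.00 ≈ 4 → Ca(NO3)2·4H2O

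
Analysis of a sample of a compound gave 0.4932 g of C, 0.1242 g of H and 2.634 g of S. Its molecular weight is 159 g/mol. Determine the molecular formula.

C2H6S4

C: 0.4932 g ÷ 12.01 g/mol = 0.04107 mol
H: 0.1242 g ÷ 1.008 g/mol = 0.1232 mol
S: 2.634 g ÷ 32.07 g/mol = 0.08213 mol
Ratios (÷ 0.04107): C 1.000, H 3.000, S 2.000
≈ 1:3:2 → CH3S2
Empirical-formula mass = 79.17 g/mol
n = 159 / 79.17 = 2.01 ≈ 2
Molecular formula = (CH3S2)×2 = C2H6S4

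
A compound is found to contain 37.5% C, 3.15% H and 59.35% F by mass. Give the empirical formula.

CHF

Assume 100 g: 37.5 g C, 3.15 g H, 59.35 g F.
C: 37.5 g ÷ 12.01 g/mol = 3.122 mol
H: 3.15 g ÷ 1.008 g/mol = 3.125 mol
F: 59.35 g ÷ 19.00 g/mol = 3.124 mol
Ratios (÷ 3.122): C 1.000, H 1.001, F 1.000
Ratio ≈ 1:1:1, so the empirical formula is CHF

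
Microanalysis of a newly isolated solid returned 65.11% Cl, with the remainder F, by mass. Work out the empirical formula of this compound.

ClF

Assume 100 g: 65.11 g Cl, 34.89 g F.
Cl: 65.11 g ÷ 35.45 g/mol = 1.837 mol
F: 34.89 g ÷ 19.00 g/mol = 1.836 mol
Smallest is F at 1.836 mol; normalising gives Cl 1.000, F 1.000
→ ClF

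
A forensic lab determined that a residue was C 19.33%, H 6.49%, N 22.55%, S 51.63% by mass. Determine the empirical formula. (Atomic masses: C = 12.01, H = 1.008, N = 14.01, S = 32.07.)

Assume 100 g: 19.33 g C, 6.49 g H, 22.55 g N, 51.63 g S.
C: 19.33 g ÷ 12.01 g/mol = 1.609 mol
H: 6.49 g ÷ 1.008 g/mol = 6.438 mol
N: 22.55 g ÷ 14.01 g/mol = 1.61 mol
S: 51.63 g ÷ 32.07 g/mol = 1.61 mol
Divide by the smallest (1.609 mol C): C 1.000, H 4.000, N 1.000, S 1.000
→ CH4NS

CH4NS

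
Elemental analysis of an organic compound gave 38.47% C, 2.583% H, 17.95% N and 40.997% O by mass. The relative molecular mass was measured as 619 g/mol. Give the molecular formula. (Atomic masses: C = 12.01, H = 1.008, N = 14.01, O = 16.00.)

C20H16N8O16

Assume 100 g: 38.47 g C, 2.583 g H, 17.95 g N, 40.997 g O.
n(C) = 38.47/12.01 = 3.203, n(H) = 2.583/1.008 = 2.562, n(N) = 17.95/14.01 = 1.281, n(O) = 40.997/16.00 = 2.562
Ratios (÷ 1.281): C 2.500, H 2.000, N 1.000, O 2.000
Multiply by 2: C 5.00, H 4.00, N 2.00, O 4.00 → C5H4N2O4
Empirical-formula mass = 156.10 g/mol
n = 619 / 156.10 = 3.97 ≈ 4
Molecular formula = (C5H4N2O4)×4 = C20H16N8O16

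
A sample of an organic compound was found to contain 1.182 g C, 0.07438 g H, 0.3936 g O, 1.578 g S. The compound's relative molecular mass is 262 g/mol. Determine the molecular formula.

C8H6O2S4

C: 1.182 g ÷ 12.01 g/mol = 0.09842 mol
H: 0.07438 g ÷ 1.008 g/mol = 0.07379 mol
O: 0.3936 g ÷ 16.00 g/mol = 0.0246 mol
S: 1.578 g ÷ 32.07 g/mol = 0.0492 mol
Divide by the smallest (0.0246 mol O): C 4.001, H 3.000, O 1.000, S 2.000
≈ 4:3:1:2 → C4H3OS2
Empirical-formula mass = 131.20 g/mol
n = 262 / 131.20 = 2.00 ≈ 2
Molecular formula = (C4H3OS2)×2 = C8H6O2S4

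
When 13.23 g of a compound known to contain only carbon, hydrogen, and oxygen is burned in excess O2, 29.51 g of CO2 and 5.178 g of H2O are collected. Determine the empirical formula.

mol C = 29.51 / 44.01 = 0.6705; mass C = 0.6705 × 12.01 = 8.053 g
mol H = 2 × (5.178 / 18.02) = 0.5747; mass H = 0.5747 × 1.008 = 0.5793 g
mass O = 13.23 − (8.632) = 4.598 g → mol O = 0.2874
Smallest is O at 0.2874 mol; normalising gives C 2.333, H 2.000, O 1.000
Scaling by 3: C 7.00, H 6.00, O 3.00 → C7H6O3

C7H6O3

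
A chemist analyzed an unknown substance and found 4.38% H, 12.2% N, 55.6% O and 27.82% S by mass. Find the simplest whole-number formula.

Assume 100 g: 4.38 g H, 12.2 g N, 55.6 g O, 27.82 g S.
Moles — H: 4.38 / 1.008 = 4.345 mol; N: 12.2 / 14.01 = 0.8708 mol; O: 55.6 / 16.00 = 3.475 mol; S: 27.82 / 32.07 = 0.8675 mol
Ratios (÷ 0.8675): H 5.009, N 1.004, O 4.006, S 1.000
→ H5NO4S

H5NO4S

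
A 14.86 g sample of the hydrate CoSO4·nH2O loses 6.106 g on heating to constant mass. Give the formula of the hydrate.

CoSO4·6H2O

Mass of anhydrous CoSO4 = 14.86 − 6.106 = 8.754 g
mol H2O = 6.106 / 18.02 = 0.3388
Molar mass of CoSO4 = 155.00 g/mol → mol CoSO4 = 8.754 / 155.00 = 0.05648
n = 0.3388 / 0.05648 = 6.00 ≈ 6 → CoSO4·6H2O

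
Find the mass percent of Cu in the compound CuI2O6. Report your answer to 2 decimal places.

Molar mass = 1(63.55) + 2(126.90) + 6(16.00) = 413.350 g/mol
Mass of Cu per mole = 1 × 63.55 = 63.550 g
% Cu = 63.550 / 413.350 × 100 = 15.37%

15.37%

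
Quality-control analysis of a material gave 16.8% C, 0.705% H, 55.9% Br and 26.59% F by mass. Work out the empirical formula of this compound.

C2HBrF2

Assume 100 g: 16.8 g C, 0.705 g H, 55.9 g Br, 26.59 g F.
C: 16.8 g ÷ 12.01 g/mol = 1.399 mol
H: 0.705 g ÷ 1.008 g/mol = 0.6994 mol
Br: 55.9 g ÷ 79.90 g/mol = 0.6996 mol
F: 26.59 g ÷ 19.00 g/mol = 1.399 mol
Divide by the smallest (0.6994 mol H): C 2.000, H 1.000, Br 1.000, F 2.001
→ C2HBrF2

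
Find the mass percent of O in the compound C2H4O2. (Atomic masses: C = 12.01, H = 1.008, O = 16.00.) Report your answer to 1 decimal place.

53.3%

Molar mass = 2(12.01) + 4(1.008) + 2(16.00) = 60.052 g/mol
Mass of O per mole = 2 × 16.00 = 32.000 g
% O = 32.000 / 60.052 × 100 = 53.3%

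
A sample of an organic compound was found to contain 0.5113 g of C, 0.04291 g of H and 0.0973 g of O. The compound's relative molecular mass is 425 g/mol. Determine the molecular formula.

C28H28O4

Moles — C: 0.5113 / 12.01 = 0.04257 mol; H: 0.04291 / 1.008 = 0.04257 mol; O: 0.0973 / 16.00 = 0.006081 mol
Smallest is O at 0.006081 mol; normalising gives C 7.001, H 7.000, O 1.000
→ C7H7O
Empirical-formula mass = 107.13 g/mol
n = 425 / 107.13 = 3.97 ≈ 4
Molecular formula = (C7H7O)×4 = C28H28O4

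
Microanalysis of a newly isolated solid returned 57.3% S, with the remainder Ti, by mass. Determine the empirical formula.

S2Ti

Assume 100 g: 57.3 g S, 42.7 g Ti.
Moles — S: 57.3 / 32.07 = 1.787 mol; Ti: 42.7 / 47.87 = 0.892 mol
Ratios (÷ 0.892): S 2.003, Ti 1.000
→ S2Ti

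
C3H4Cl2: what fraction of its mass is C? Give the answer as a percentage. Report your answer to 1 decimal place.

Molar mass = 3(12.01) + 4(1.008) + 2(35.45) = 110.962 g/mol
Mass of C per mole = 3 × 12.01 = 36.030 g
% C = 36.030 / 110.962 × 100 = 32.5%

32.5%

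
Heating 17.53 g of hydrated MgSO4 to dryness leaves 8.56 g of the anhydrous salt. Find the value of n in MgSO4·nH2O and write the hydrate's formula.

Mass of water lost = 17.53 − 8.56 = 8.97 g → 8.97 / 18.02 = 0.4978 mol H2O
Molar mass of MgSO4 = 120.38 g/mol → mol MgSO4 = 8.56 / 120.38 = 0.07111
n = 0.4978 / 0.07111 = 7.00 ≈ 7 → MgSO4·7H2O

MgSO4·7H2O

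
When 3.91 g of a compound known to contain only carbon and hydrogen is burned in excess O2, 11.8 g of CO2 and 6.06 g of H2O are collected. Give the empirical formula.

C2H5

mol C = 11.8 / 44.01 = 0.2681; mass C = 0.2681 × 12.01 = 3.220 g
mol H = 2 × (6.06 / 18.02) = 0.6726; mass H = 0.6726 × 1.008 = 0.6780 g
Ratios (÷ 0.2681): C 1.000, H 2.509
Multiply by 2: C 2.00, H 5.02 → C2H5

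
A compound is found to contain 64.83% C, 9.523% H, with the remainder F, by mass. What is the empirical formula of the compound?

Assume 100 g: 64.83 g C, 9.523 g H, 25.647 g F.
C: 64.83 g ÷ 12.01 g/mol = 5.398 mol
H: 9.523 g ÷ 1.008 g/mol = 9.447 mol
F: 25.647 g ÷ 19.00 g/mol = 1.35 mol
Ratios (÷ 1.35): C 3.999, H 6.999, F 1.000
Ratio ≈ 4:7:1, so the empirical formula is C4H7F

C4H7F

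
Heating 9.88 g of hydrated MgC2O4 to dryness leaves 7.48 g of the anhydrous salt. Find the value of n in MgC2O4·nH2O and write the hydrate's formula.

MgC2O4·2H2O

Mass of water lost = 9.88 − 7.48 = 2.4 g → 2.4 / 18.02 = 0.1332 mol H2O
Molar mass of MgC2O4 = 112.33 g/mol → mol MgC2O4 = 7.48 / 112.33 = 0.06659
n = 0.1332 / 0.06659 = 2.00 ≈ 2 → MgC2O4·2H2O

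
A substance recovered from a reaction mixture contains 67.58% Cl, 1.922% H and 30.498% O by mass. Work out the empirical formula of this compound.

ClHO

Assume 100 g: 67.58 g Cl, 1.922 g H, 30.498 g O.
Cl: 67.58 g ÷ 35.45 g/mol = 1.906 mol
H: 1.922 g ÷ 1.008 g/mol = 1.907 mol
O: 30.498 g ÷ 16.00 g/mol = 1.906 mol
Divide by the smallest (1.906 mol O): Cl 1.000, H 1.000, O 1.000
≈ 1:1:1 → ClHO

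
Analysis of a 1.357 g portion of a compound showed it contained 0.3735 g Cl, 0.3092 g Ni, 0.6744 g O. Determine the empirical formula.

Cl2NiO8

Moles — Cl: 0.3735 / 35.45 = 0.01054 mol; Ni: 0.3092 / 58.69 = 0.005268 mol; O: 0.6744 / 16.00 = 0.04215 mol
Divide by the smallest (0.005268 mol Ni): Cl 2.000, Ni 1.000, O 8.001
≈ 2:1:8 → Cl2NiO8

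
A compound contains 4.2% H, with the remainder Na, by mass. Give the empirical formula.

HNa

Assume 100 g: 4.2 g H, 95.8 g Na.
Moles — H: 4.2 / 1.008 = 4.167 mol; Na: 95.8 / 22.99 = 4.167 mol
Divide by the smallest (4.167 mol H): H 1.000, Na 1.000
→ HNa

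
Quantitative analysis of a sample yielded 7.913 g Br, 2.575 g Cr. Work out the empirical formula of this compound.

Moles — Br: 7.913 / 79.90 = 0.09904 mol; Cr: 2.575 / 52.00 = 0.04952 mol
Ratios (÷ 0.04952): Br 2.000, Cr 1.000
Ratio ≈ 2:1, so the empirical formula is Br2Cr

Br2Cr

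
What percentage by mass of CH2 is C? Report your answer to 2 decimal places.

Molar mass = 1(12.01) + 2(1.008) = 14.026 g/mol
Mass of C per mole = 1 × 12.01 = 12.010 g
% C = 12.010 / 14.026 × 100 = 85.63%

85.63%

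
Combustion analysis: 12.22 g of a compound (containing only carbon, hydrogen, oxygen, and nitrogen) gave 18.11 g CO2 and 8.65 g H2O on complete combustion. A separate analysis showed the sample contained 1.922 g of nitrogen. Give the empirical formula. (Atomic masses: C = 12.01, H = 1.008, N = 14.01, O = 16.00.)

C3H7NO2

mol C = 18.11 / 44.01 = 0.4115; mass C = 0.4115 × 12.01 = 4.942 g
mol H = 2 × (8.65 / 18.02) = 0.9600; mass H = 0.9600 × 1.008 = 0.9677 g
mol N = 1.922 / 14.01 = 0.1372
mass O = 12.22 − (7.832) = 4.388 g → mol O = 0.2743
Smallest is N at 0.1372 mol; normalising gives C 3.000, H 6.998, N 1.000, O 1.999
≈ 3:7:1:2 → C3H7NO2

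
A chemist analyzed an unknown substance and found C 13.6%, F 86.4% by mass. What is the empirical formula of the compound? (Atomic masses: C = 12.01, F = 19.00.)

CF4

Assume 100 g: 13.6 g C, 86.4 g F.
n(C) = 13.6/12.01 = 1.132, n(F) = 86.4/19.00 = 4.547
Ratios (÷ 1.132): C 1.000, F 4.016
Ratio ≈ 1:4, so the empirical formula is CF4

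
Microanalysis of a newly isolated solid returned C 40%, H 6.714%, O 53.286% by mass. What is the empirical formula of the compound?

Assume 100 g: 40 g C, 6.714 g H, 53.286 g O.
n(C) = 40/12.01 = 3.331, n(H) = 6.714/1.008 = 6.661, n(O) = 53.286/16.00 = 3.33
Smallest is O at 3.33 mol; normalising gives C 1.000, H 2.000, O 1.000
Ratio ≈ 1:2:1, so the empirical formula is CH2O

CH2O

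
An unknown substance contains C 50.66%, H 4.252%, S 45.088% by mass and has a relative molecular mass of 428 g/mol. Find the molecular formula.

C18H18S6

Assume 100 g: 50.66 g C, 4.252 g H, 45.088 g S.
C: 50.66 g ÷ 12.01 g/mol = 4.218 mol
H: 4.252 g ÷ 1.008 g/mol = 4.218 mol
S: 45.088 g ÷ 32.07 g/mol = 1.406 mol
Divide by the smallest (1.406 mol S): C 3.000, H 3.000, S 1.000
≈ 3:3:1 → C3H3S
Empirical-formula mass = 71.12 g/mol
n = 428 / 71.12 = 6.02 ≈ 6
Molecular formula = (C3H3S)×6 = C18H18S6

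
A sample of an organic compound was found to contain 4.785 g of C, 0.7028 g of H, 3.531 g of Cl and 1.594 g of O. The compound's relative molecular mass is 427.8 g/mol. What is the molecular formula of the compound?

C16H28Cl4O4

Moles — C: 4.785 / 12.01 = 0.3984 mol; H: 0.7028 / 1.008 = 0.6972 mol; Cl: 3.531 / 35.45 = 0.09961 mol; O: 1.594 / 16.00 = 0.09963 mol
Ratios (÷ 0.09961): C 4.000, H 7.000, Cl 1.000, O 1.000
Ratio ≈ 4:7:1:1, so the empirical formula is C4H7ClO
Empirical-formula mass = 106.55 g/mol
n = 427.8 / 106.55 = 4.02 ≈ 4
Molecular formula = (C4H7ClO)×4 = C16H28Cl4O4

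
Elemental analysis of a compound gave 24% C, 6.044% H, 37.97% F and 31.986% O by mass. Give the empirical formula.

Assume 100 g: 24 g C, 6.044 g H, 37.97 g F, 31.986 g O.
Moles — C: 24 / 12.01 = 1.998 mol; H: 6.044 / 1.008 = 5.996 mol; F: 37.97 / 19.00 = 1.998 mol; O: 31.986 / 16.00 = 1.999 mol
Smallest is C at 1.998 mol; normalising gives C 1.000, H 3.001, F 1.000, O 1.000
→ CH3FO

CH3FO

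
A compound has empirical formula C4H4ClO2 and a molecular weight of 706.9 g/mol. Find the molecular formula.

Empirical-formula mass = 119.52 g/mol
n = 706.9 / 119.52 = 5.91 ≈ 6
Molecular formula = (C4H4ClO2)6 = C24H24Cl6O12

C24H24Cl6O12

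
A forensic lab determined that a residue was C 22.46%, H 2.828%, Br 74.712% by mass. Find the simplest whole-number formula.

Assume 100 g: 22.46 g C, 2.828 g H, 74.712 g Br.
C: 22.46 g ÷ 12.01 g/mol = 1.87 mol
H: 2.828 g ÷ 1.008 g/mol = 2.806 mol
Br: 74.712 g ÷ 79.90 g/mol = 0.9351 mol
Divide by the smallest (0.9351 mol Br): C 2.000, H 3.000, Br 1.000
Ratio ≈ 2:3:1, so the empirical formula is C2H3Br

C2H3Br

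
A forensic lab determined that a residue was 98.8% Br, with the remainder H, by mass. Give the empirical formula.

BrH

Assume 100 g: 98.8 g Br, 1.2 g H.
Br: 98.8 g ÷ 79.90 g/mol = 1.237 mol
H: 1.2 g ÷ 1.008 g/mol = 1.19 mol
Ratios (÷ 1.19): Br 1.039, H 1.000
≈ 1:1 → BrH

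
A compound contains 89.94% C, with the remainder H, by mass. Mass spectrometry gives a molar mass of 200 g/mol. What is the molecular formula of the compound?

C15H20

Assume 100 g: 89.94 g C, 10.06 g H.
Moles — C: 89.94 / 12.01 = 7.489 mol; H: 10.06 / 1.008 = 9.98 mol
Smallest is C at 7.489 mol; normalising gives C 1.000, H 1.333
Scaling by 3: C 3.00, H 4.00 → C3H4
Empirical-formula mass = 40.06 g/mol
n = 200 / 40.06 = 4.99 ≈ 5
Molecular formula = (C3H4)×5 = C15H20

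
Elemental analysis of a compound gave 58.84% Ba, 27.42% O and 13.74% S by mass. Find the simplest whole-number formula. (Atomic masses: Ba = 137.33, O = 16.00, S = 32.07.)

Assume 100 g: 58.84 g Ba, 27.42 g O, 13.74 g S.
Moles — Ba: 58.84 / 137.33 = 0.4285 mol; O: 27.42 / 16.00 = 1.714 mol; S: 13.74 / 32.07 = 0.4284 mol
Divide by the smallest (0.4284 mol S): Ba 1.000, O 4.000, S 1.000
≈ 1:4:1 → BaO4S

BaO4S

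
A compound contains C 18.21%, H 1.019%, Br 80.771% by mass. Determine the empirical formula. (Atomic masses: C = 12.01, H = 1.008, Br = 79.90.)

Assume 100 g: 18.21 g C, 1.019 g H, 80.771 g Br.
Moles — C: 18.21 / 12.01 = 1.516 mol; H: 1.019 / 1.008 = 1.011 mol; Br: 80.771 / 79.90 = 1.011 mol
Ratios (÷ 1.011): C 1.500, H 1.000, Br 1.000
Scaling by 2: C 3.00, H 2.00, Br 2.00 → C3H2Br2

C3H2Br2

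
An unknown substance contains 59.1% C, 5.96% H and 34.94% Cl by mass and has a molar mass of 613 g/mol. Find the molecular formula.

Assume 100 g: 59.1 g C, 5.96 g H, 34.94 g Cl.
C: 59.1 g ÷ 12.01 g/mol = 4.921 mol
H: 5.96 g ÷ 1.008 g/mol = 5.913 mol
Cl: 34.94 g ÷ 35.45 g/mol = 0.9856 mol
Ratios (÷ 0.9856): C 4.993, H 5.999, Cl 1.000
≈ 5:6:1 → C5H6Cl
Empirical-formula mass = 101.55 g/mol
n = 613 / 101.55 = 6.04 ≈ 6
Molecular formula = (C5H6Cl)×6 = C30H36Cl6

C30H36Cl6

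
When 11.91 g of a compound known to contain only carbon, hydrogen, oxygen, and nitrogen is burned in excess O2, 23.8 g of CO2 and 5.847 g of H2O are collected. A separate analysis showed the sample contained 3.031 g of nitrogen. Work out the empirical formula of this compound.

C5H6N2O

mol C = 23.8 / 44.01 = 0.5408; mass C = 0.5408 × 12.01 = 6.495 g
mol H = 2 × (5.847 / 18.02) = 0.6489; mass H = 0.6489 × 1.008 = 0.6541 g
mol N = 3.031 / 14.01 = 0.2163
mass O = 11.91 − (10.18) = 1.730 g → mol O = 0.1081
Divide by the smallest (0.1081 mol O): C 5.001, H 6.002, N 2.001, O 1.000
≈ 5:6:2:1 → C5H6N2O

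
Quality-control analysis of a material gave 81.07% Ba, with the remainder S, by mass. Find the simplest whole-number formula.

BaS

Assume 100 g: 81.07 g Ba, 18.93 g S.
Ba: 81.07 g ÷ 137.33 g/mol = 0.5903 mol
S: 18.93 g ÷ 32.07 g/mol = 0.5903 mol
Smallest is S at 0.5903 mol; normalising gives Ba 1.000, S 1.000
≈ 1:1 → BaS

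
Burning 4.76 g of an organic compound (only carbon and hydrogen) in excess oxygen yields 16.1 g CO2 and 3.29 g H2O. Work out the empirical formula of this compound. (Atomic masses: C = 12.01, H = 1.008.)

CH

mol C = 16.1 / 44.01 = 0.3658; mass C = 0.3658 × 12.01 = 4.394 g
mol H = 2 × (3.29 / 18.02) = 0.3651; mass H = 0.3651 × 1.008 = 0.3681 g
Divide by the smallest (0.3651 mol H): C 1.002, H 1.000
Ratio ≈ 1:1, so the empirical formula is CH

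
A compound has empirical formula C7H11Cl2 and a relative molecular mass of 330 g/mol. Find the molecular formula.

Empirical-formula mass = 166.06 g/mol
n = 330 / 166.06 = 1.99 ≈ 2
Molecular formula = (C7H11Cl2)2 = C14H22Cl4

C14H22Cl4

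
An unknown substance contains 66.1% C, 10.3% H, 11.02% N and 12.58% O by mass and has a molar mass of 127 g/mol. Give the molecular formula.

C7H13NO

Assume 100 g: 66.1 g C, 10.3 g H, 11.02 g N, 12.58 g O.
n(C) = 66.1/12.01 = 5.504, n(H) = 10.3/1.008 = 10.22, n(N) = 11.02/14.01 = 0.7866, n(O) = 12.58/16.00 = 0.7863
Ratios (÷ 0.7863): C 7.000, H 12.996, N 1.000, O 1.000
≈ 7:13:1:1 → C7H13NO
Empirical-formula mass = 127.18 g/mol
n = 127 / 127.18 = 1.00 ≈ 1
Molecular formula = empirical formula = C7H13NO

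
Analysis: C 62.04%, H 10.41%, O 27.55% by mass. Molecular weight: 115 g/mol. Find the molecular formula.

Assume 100 g: 62.04 g C, 10.41 g H, 27.55 g O.
C: 62.04 g ÷ 12.01 g/mol = 5.166 mol
H: 10.41 g ÷ 1.008 g/mol = 10.33 mol
O: 27.55 g ÷ 16.00 g/mol = 1.722 mol
Ratios (÷ 1.722): C 3.000, H 5.998, O 1.000
→ C3H6O
Empirical-formula mass = 58.08 g/mol
n = 115 / 58.08 = 1.98 ≈ 2
Molecular formula = (C3H6O)×2 = C6H12O2

C6H12O2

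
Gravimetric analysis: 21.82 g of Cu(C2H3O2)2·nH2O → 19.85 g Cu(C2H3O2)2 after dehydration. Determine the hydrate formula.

Cu(C2H3O2)2·H2O

Mass of water lost = 21.82 − 19.85 = 1.97 g → 1.97 / 18.02 = 0.1093 mol H2O
Molar mass of Cu(C2H3O2)2 = 181.64 g/mol → mol Cu(C2H3O2)2 = 19.85 / 181.64 = 0.1093
n = 0.1093 / 0.1093 = 1.00 ≈ 1 → Cu(C2H3O2)2·H2O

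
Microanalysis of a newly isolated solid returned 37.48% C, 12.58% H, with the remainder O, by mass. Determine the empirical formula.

Assume 100 g: 37.48 g C, 12.58 g H, 49.94 g O.
n(C) = 37.48/12.01 = 3.121, n(H) = 12.58/1.008 = 12.48, n(O) = 49.94/16.00 = 3.121
Divide by the smallest (3.121 mol C): C 1.000, H 3.999, O 1.000
≈ 1:4:1 → CH4O

CH4O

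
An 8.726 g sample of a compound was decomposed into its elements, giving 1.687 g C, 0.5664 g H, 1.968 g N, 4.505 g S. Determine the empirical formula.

CH4NS

C: 1.687 g ÷ 12.01 g/mol = 0.1405 mol
H: 0.5664 g ÷ 1.008 g/mol = 0.5619 mol
N: 1.968 g ÷ 14.01 g/mol = 0.1405 mol
S: 4.505 g ÷ 32.07 g/mol = 0.1405 mol
Ratios (÷ 0.1405): C 1.000, H 4.000, N 1.000, S 1.000
Ratio ≈ 1:4:1:1, so the empirical formula is CH4NS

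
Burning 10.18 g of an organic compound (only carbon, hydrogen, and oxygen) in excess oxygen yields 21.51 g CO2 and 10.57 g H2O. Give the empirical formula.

mol C = 21.51 / 44.01 = 0.4888; mass C = 0.4888 × 12.01 = 5.870 g
mol H = 2 × (10.57 / 18.02) = 1.173; mass H = 1.173 × 1.008 = 1.183 g
mass O = 10.18 − (7.052) = 3.128 g → mol O = 0.1955
Ratios (÷ 0.1955): C 2.500, H 6.002, O 1.000
×2: C 5.00, H 12.00, O 2.00 → C5H12O2

C5H12O2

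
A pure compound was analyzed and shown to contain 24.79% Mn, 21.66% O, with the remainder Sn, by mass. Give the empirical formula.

MnO3Sn

Assume 100 g: 24.79 g Mn, 21.66 g O, 53.55 g Sn.
n(Mn) = 24.79/54.94 = 0.4512, n(O) = 21.66/16.00 = 1.354, n(Sn) = 53.55/118.71 = 0.4511
Ratios (÷ 0.4511): Mn 1.000, O 3.001, Sn 1.000
→ MnO3Sn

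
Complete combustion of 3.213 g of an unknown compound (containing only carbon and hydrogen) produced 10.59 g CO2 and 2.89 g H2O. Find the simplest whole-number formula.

C3H4

mol C = 10.59 / 44.01 = 0.2406; mass C = 0.2406 × 12.01 = 2.890 g
mol H = 2 × (2.89 / 18.02) = 0.3208; mass H = 0.3208 × 1.008 = 0.3233 g
Ratios (÷ 0.2406): C 1.000, H 1.333
Scaling by 3: C 3.00, H 4.00 → C3H4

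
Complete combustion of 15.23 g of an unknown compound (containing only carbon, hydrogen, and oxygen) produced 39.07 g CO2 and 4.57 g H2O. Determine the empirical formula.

mol C = 39.07 / 44.01 = 0.8878; mass C = 0.8878 × 12.01 = 10.66 g
mol H = 2 × (4.57 / 18.02) = 0.5072; mass H = 0.5072 × 1.008 = 0.5113 g
mass O = 15.23 − (11.17) = 4.057 g → mol O = 0.2536
Ratios (÷ 0.2536): C 3.501, H 2.000, O 1.000
Multiply by 2: C 7.00, H 4.00, O 2.00 → C7H4O2

C7H4O2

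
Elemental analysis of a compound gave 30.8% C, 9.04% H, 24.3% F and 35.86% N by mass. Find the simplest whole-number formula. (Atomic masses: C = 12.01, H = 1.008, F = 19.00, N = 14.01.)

C2H7FN2

Assume 100 g: 30.8 g C, 9.04 g H, 24.3 g F, 35.86 g N.
Moles — C: 30.8 / 12.01 = 2.565 mol; H: 9.04 / 1.008 = 8.968 mol; F: 24.3 / 19.00 = 1.279 mol; N: 35.86 / 14.01 = 2.56 mol
Smallest is F at 1.279 mol; normalising gives C 2.005, H 7.012, F 1.000, N 2.001
→ C2H7FN2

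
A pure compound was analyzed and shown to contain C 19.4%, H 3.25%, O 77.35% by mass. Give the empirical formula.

CH2O3

Assume 100 g: 19.4 g C, 3.25 g H, 77.35 g O.
C: 19.4 g ÷ 12.01 g/mol = 1.615 mol
H: 3.25 g ÷ 1.008 g/mol = 3.224 mol
O: 77.35 g ÷ 16.00 g/mol = 4.834 mol
Ratios (÷ 1.615): C 1.000, H 1.996, O 2.993
→ CH2O3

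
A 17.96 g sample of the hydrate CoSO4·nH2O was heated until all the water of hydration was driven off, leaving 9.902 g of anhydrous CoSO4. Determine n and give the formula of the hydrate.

CoSO4·7H2O

Mass of water lost = 17.96 − 9.902 = 8.058 g → 8.058 / 18.02 = 0.4472 mol H2O
Molar mass of CoSO4 = 155.00 g/mol → mol CoSO4 = 9.902 / 155.00 = 0.06388
n = 0.4472 / 0.06388 = 7.00 ≈ 7 → CoSO4·7H2O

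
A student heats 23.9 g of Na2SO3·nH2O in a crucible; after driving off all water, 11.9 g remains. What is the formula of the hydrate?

Mass of water lost = 23.9 − 11.9 = 12 g → 12 / 18.02 = 0.6659 mol H2O
Molar mass of Na2SO3 = 126.05 g/mol → mol Na2SO3 = 11.9 / 126.05 = 0.09441
n = 0.6659 / 0.09441 = 7.05 ≈ 7 → Na2SO3·7H2O

Na2SO3·7H2O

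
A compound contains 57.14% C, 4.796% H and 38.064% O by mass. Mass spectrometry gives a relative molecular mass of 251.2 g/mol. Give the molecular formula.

Assume 100 g: 57.14 g C, 4.796 g H, 38.064 g O.
Moles — C: 57.14 / 12.01 = 4.758 mol; H: 4.796 / 1.008 = 4.758 mol; O: 38.064 / 16.00 = 2.379 mol
Ratios (÷ 2.379): C 2.000, H 2.000, O 1.000
Ratio ≈ 2:2:1, so the empirical formula is C2H2O
Empirical-formula mass = 42.04 g/mol
n = 251.2 / 42.04 = 5.98 ≈ 6
Molecular formula = (C2H2O)×6 = C12H12O6

C12H12O6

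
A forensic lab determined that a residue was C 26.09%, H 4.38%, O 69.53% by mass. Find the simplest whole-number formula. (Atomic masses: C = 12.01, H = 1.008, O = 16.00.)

CH2O2

Assume 100 g: 26.09 g C, 4.38 g H, 69.53 g O.
C: 26.09 g ÷ 12.01 g/mol = 2.172 mol
H: 4.38 g ÷ 1.008 g/mol = 4.345 mol
O: 69.53 g ÷ 16.00 g/mol = 4.346 mol
Ratios (÷ 2.172): C 1.000, H 2.000, O 2.000
≈ 1:2:2 → CH2O2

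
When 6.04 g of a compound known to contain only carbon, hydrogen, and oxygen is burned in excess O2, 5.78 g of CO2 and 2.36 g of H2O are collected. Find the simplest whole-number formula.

mol C = 5.78 / 44.01 = 0.1313; mass C = 0.1313 × 12.01 = 1.577 g
mol H = 2 × (2.36 / 18.02) = 0.2619; mass H = 0.2619 × 1.008 = 0.2640 g
mass O = 6.04 − (1.841) = 4.199 g → mol O = 0.2624
Smallest is C at 0.1313 mol; normalising gives C 1.000, H 1.994, O 1.998
Ratio ≈ 1:2:2, so the empirical formula is CH2O2

CH2O2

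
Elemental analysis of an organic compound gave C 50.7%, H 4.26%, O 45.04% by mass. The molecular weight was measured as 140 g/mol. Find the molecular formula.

C6H6O4

Assume 100 g: 50.7 g C, 4.26 g H, 45.04 g O.
C: 50.7 g ÷ 12.01 g/mol = 4.221 mol
H: 4.26 g ÷ 1.008 g/mol = 4.226 mol
O: 45.04 g ÷ 16.00 g/mol = 2.815 mol
Ratios (÷ 2.815): C 1.500, H 1.501, O 1.000
Multiply by 2: C 3.00, H 3.00, O 2.00 → C3H3O2
Empirical-formula mass = 71.05 g/mol
n = 140 / 71.05 = 1.97 ≈ 2
Molecular formula = (C3H3O2)×2 = C6H6O4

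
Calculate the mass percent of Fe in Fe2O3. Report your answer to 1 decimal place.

69.9%

Molar mass = 2(55.85) + 3(16.00) = 159.700 g/mol
Mass of Fe per mole = 2 × 55.85 = 111.700 g
% Fe = 111.700 / 159.700 × 100 = 69.9%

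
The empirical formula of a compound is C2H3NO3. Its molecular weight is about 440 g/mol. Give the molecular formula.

C10H15N5O15

Empirical-formula mass = 89.05 g/mol
n = 440 / 89.05 = 4.94 ≈ 5
Molecular formula = (C2H3NO3)5 = C10H15N5O15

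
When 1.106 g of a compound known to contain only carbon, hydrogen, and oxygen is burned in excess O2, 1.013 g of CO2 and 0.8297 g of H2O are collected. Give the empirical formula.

mol C = 1.013 / 44.01 = 0.02302; mass C = 0.02302 × 12.01 = 0.2764 g
mol H = 2 × (0.8297 / 18.02) = 0.09209; mass H = 0.09209 × 1.008 = 0.09282 g
mass O = 1.106 − (0.3693) = 0.7367 g → mol O = 0.04605
Divide by the smallest (0.02302 mol C): C 1.000, H 4.001, O 2.000
Ratio ≈ 1:4:2, so the empirical formula is CH4O2

CH4O2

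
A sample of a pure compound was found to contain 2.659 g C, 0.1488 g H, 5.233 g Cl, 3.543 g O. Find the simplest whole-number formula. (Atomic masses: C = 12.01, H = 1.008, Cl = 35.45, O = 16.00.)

C3H2Cl2O3

C: 2.659 g ÷ 12.01 g/mol = 0.2214 mol
H: 0.1488 g ÷ 1.008 g/mol = 0.1476 mol
Cl: 5.233 g ÷ 35.45 g/mol = 0.1476 mol
O: 3.543 g ÷ 16.00 g/mol = 0.2214 mol
Ratios (÷ 0.1476): C 1.500, H 1.000, Cl 1.000, O 1.500
Scaling by 2: C 3.00, H 2.00, Cl 2.00, O 3.00 → C3H2Cl2O3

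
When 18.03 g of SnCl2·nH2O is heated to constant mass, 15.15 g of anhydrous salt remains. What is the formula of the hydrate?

SnCl2·2H2O

Mass of water lost = 18.03 − 15.15 = 2.88 g → 2.88 / 18.02 = 0.1598 mol H2O
Molar mass of SnCl2 = 189.61 g/mol → mol SnCl2 = 15.15 / 189.61 = 0.0799
n = 0.1598 / 0.0799 = 2.00 ≈ 2 → SnCl2·2H2O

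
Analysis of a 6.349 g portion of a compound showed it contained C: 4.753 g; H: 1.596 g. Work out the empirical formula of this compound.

n(C) = 4.753/12.01 = 0.3958, n(H) = 1.596/1.008 = 1.583
Smallest is C at 0.3958 mol; normalising gives C 1.000, H 4.001
→ CH4

CH4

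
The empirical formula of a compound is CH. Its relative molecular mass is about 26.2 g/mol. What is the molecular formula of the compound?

C2H2

Empirical-formula mass = 13.02 g/mol
n = 26.2 / 13.02 = 2.01 ≈ 2
Molecular formula = (CH)2 = C2H2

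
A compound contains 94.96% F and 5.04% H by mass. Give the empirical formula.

FH

Assume 100 g: 94.96 g F, 5.04 g H.
n(F) = 94.96/19.00 = 4.998, n(H) = 5.04/1.008 = 5
Divide by the smallest (4.998 mol F): F 1.000, H 1.000
→ FH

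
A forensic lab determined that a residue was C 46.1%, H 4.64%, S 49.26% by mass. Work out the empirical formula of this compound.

Assume 100 g: 46.1 g C, 4.64 g H, 49.26 g S.
C: 46.1 g ÷ 12.01 g/mol = 3.838 mol
H: 4.64 g ÷ 1.008 g/mol = 4.603 mol
S: 49.26 g ÷ 32.07 g/mol = 1.536 mol
Smallest is S at 1.536 mol; normalising gives C 2.499, H 2.997, S 1.000
Multiply by 2: C 5.00, H 5.99, S 2.00 → C5H6S2

C5H6S2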